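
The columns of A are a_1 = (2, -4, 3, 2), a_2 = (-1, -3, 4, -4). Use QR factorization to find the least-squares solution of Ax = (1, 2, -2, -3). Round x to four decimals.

x = (-0.6000, 0.1286)

a_1 = (2, -4, 3, 2); ‖a_1‖ = 5.7446, so e_1 = (0.3482, -0.6963, 0.5222, 0.3482).
e_1·a_2 = 0.3482·(-1) + (-0.6963)·(-3) + 0.5222·4 + 0.3482·(-4) = 2.4371.
u_2 = a_2 − 2.4371·e_1 = (-1.8485, -1.3030, 2.7273, -4.8485).
‖u_2‖ = 6.0050, so e_2 = (-0.3078, -0.2170, 0.4542, -0.8074).
Qᵀb = (-3.1334, 0.7721).
Back-substitute: x_2 = 0.7721/6.0050 = 0.1286.
x_1 = (-3.1334 − 2.4371·0.1286)/5.7446 = -0.6000.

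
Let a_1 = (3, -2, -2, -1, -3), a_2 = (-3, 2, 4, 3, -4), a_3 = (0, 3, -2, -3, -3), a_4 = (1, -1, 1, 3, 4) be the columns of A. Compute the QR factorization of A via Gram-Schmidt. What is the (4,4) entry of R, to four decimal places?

r_{44} = 1.9822

e_1 = a_1/‖a_1‖ = (3, -2, -2, -1, -3)/5.1962 = (0.5774, -0.3849, -0.3849, -0.1925, -0.5774).
r_{12} = e_1·a_2 = -2.3094.
u_2 = a_2 + 2.3094·e_1 = (-1.6667, 1.1111, 3.1111, 2.5556, -5.3333).
‖u_2‖ = 6.9761, so e_2 = (-0.2389, 0.1593, 0.4460, 0.3663, -0.7645).
r_{13} = e_1·a_3 = 1.9245; r_{23} = e_2·a_3 = 0.7804.
u_3 = a_3 − 1.9245·e_1 − 0.7804·e_2 = (-0.9247, 3.6164, -1.6073, -2.9155, -1.2922).
‖u_3‖ = 5.1660, so e_3 = (-0.1790, 0.7001, -0.3111, -0.5644, -0.2501).
r_{14} = e_1·a_4 = -2.3094; r_{24} = e_2·a_4 = -1.9113; r_{34} = e_3·a_4 = -3.8839.
u_4 = a_4 + 2.3094·e_1 + 1.9113·e_2 + 3.8839·e_3 = (1.1815, 1.1344, -0.2449, 1.0638, 0.2340).
r_{44} = ‖u_4‖ = 1.9822.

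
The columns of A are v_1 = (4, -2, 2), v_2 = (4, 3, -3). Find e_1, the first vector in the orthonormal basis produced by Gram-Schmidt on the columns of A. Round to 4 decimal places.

v_1 = (4, -2, 2); ‖v_1‖ = 4.8990, so e_1 = (0.8165, -0.4082, 0.4082).

e_1 = (0.8165, -0.4082, 0.4082)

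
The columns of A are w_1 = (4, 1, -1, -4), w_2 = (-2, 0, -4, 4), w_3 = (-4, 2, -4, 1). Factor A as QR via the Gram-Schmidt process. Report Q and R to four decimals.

Q = [[0.6860, 0.0717, -0.6792], [0.1715, 0.1195, 0.4969], [-0.1715, -0.9320, -0.1723], [-0.6860, 0.3346, -0.5119]], R = [[5.8310, -3.4300, -2.4010], [0.0000, 4.9229, 4.0148], [0.0000, 0.0000, 3.8880]]

w_1 = (4, 1, -1, -4); ‖w_1‖ = 5.8310, so e_1 = (0.6860, 0.1715, -0.1715, -0.6860).
e_1·w_2 = 0.6860·(-2) + 0.1715·0 + (-0.1715)·(-4) + (-0.6860)·4 = -3.4300.
u_2 = w_2 + 3.4300·e_1 = (0.3529, 0.5882, -4.5882, 1.6471).
‖u_2‖ = 4.9229, so e_2 = (0.0717, 0.1195, -0.9320, 0.3346).
e_1·w_3 = 0.6860·(-4) + 0.1715·2 + (-0.1715)·(-4) + (-0.6860)·1 = -2.4010; e_2·w_3 = 0.0717·(-4) + 0.1195·2 + (-0.9320)·(-4) + 0.3346·1 = 4.0148.
u_3 = w_3 + 2.4010·e_1 − 4.0148·e_2 = (-2.6408, 1.9320, -0.6699, -1.9903).
‖u_3‖ = 3.8880, so e_3 = (-0.6792, 0.4969, -0.1723, -0.5119).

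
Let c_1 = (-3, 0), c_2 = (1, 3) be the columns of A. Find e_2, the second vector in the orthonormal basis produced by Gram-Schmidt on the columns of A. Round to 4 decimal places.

e_2 = (0.0000, 1.0000)

c_1 = (-3, 0); ‖c_1‖ = 3.0000, so e_1 = (-1.0000, 0.0000).
e_1·c_2 = (-1.0000)·1 + 0.0000·3 = -1.0000.
u_2 = c_2 + 1.0000·e_1 = (0.0000, 3.0000).
‖u_2‖ = 3.0000, so e_2 = (0.0000, 1.0000).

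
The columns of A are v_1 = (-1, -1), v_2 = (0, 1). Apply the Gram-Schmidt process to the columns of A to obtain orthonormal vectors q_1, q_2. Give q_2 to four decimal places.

q_2 = (-0.7071, 0.7071)

v_1 = (-1, -1); ‖v_1‖ = 1.4142, so q_1 = (-0.7071, -0.7071).
q_1·v_2 = (-0.7071)·0 + (-0.7071)·1 = -0.7071.
u_2 = v_2 + 0.7071·q_1 = (-0.5000, 0.5000).
‖u_2‖ = 0.7071, so q_2 = (-0.7071, 0.7071).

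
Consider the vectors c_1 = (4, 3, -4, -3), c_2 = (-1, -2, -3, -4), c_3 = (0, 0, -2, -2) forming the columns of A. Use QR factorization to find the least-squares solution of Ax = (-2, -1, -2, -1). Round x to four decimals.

x = (-0.7000, -0.7000, 3.2000)

q_1 = c_1/‖c_1‖ = (4, 3, -4, -3)/7.0711 = (0.5657, 0.4243, -0.5657, -0.4243).
r_{12} = q_1·c_2 = 1.9799.
u_2 = c_2 − 1.9799·q_1 = (-2.1200, -2.8400, -1.8800, -3.1600).
‖u_2‖ = 5.1069, so q_2 = (-0.4151, -0.5561, -0.3681, -0.6188).
r_{13} = q_1·c_3 = 1.9799; r_{23} = q_2·c_3 = 1.9738.
u_3 = c_3 − 1.9799·q_1 − 1.9738·q_2 = (-0.3006, 0.2577, -0.1534, 0.0613).
‖u_3‖ = 0.4290, so q_3 = (-0.7007, 0.6006, -0.3575, 0.1430).
Qᵀb = (0.0000, 2.7414, 1.3728).
Back-substitute: x_3 = 1.3728/0.4290 = 3.2000.
x_2 = (2.7414 − 1.9738·3.2000)/5.1069 = -0.7000.
x_1 = (0.0000 − 1.9799·(-0.7000) − 1.9799·3.2000)/7.0711 = -0.7000.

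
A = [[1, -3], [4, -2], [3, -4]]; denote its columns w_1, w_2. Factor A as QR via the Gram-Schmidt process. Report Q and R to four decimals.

Q = [[0.1961, -0.7191], [0.7845, 0.5230], [0.5883, -0.4576]], R = [[5.0990, -4.5107], [0.0000, 2.9417]]

w_1 = (1, 4, 3); ‖w_1‖ = 5.0990, so q_1 = (0.1961, 0.7845, 0.5883).
q_1·w_2 = 0.1961·(-3) + 0.7845·(-2) + 0.5883·(-4) = -4.5107.
u_2 = w_2 + 4.5107·q_1 = (-2.1154, 1.5385, -1.3462).
‖u_2‖ = 2.9417, so q_2 = (-0.7191, 0.5230, -0.4576).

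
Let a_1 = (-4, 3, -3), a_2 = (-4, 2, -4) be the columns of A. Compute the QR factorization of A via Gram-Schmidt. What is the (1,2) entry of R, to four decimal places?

a_1 = (-4, 3, -3); ‖a_1‖ = 5.8310, so q_1 = (-0.6860, 0.5145, -0.5145).
r_{12} = q_1·a_2 = 5.8310.

r_{12} = 5.8310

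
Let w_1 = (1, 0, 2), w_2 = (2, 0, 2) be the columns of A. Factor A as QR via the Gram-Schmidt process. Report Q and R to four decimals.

Q = [[0.4472, 0.8944], [0.0000, 0.0000], [0.8944, -0.4472]], R = [[2.2361, 2.6833], [0.0000, 0.8944]]

w_1 = (1, 0, 2); ‖w_1‖ = 2.2361, so e_1 = (0.4472, 0.0000, 0.8944).
e_1·w_2 = 0.4472·2 + 0.0000·0 + 0.8944·2 = 2.6833.
u_2 = w_2 − 2.6833·e_1 = (0.8000, 0.0000, -0.4000).
‖u_2‖ = 0.8944, so e_2 = (0.8944, 0.0000, -0.4472).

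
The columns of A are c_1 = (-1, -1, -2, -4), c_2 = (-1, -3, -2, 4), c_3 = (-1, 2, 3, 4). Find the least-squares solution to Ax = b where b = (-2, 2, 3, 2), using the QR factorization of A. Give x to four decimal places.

c_1 = (-1, -1, -2, -4); ‖c_1‖ = 4.6904, so e_1 = (-0.2132, -0.2132, -0.4264, -0.8528).
e_1·c_2 = (-0.2132)·(-1) + (-0.2132)·(-3) + (-0.4264)·(-2) + (-0.8528)·4 = -1.7056.
u_2 = c_2 + 1.7056·e_1 = (-1.3636, -3.3636, -2.7273, 2.5455).
‖u_2‖ = 5.2049, so e_2 = (-0.2620, -0.6462, -0.5240, 0.4891).
e_1·c_3 = (-0.2132)·(-1) + (-0.2132)·2 + (-0.4264)·3 + (-0.8528)·4 = -4.9036; e_2·c_3 = (-0.2620)·(-1) + (-0.6462)·2 + (-0.5240)·3 + 0.4891·4 = -0.6462.
u_3 = c_3 + 4.9036·e_1 + 0.6462·e_2 = (-2.2148, 0.5369, 0.5705, 0.1342).
‖u_3‖ = 2.3531, so e_3 = (-0.9412, 0.2282, 0.2424, 0.0570).
Qᵀb = (-2.9848, -1.3624, 3.1802).
Back-substitute: x_3 = 3.1802/2.3531 = 1.3515.
x_2 = (-1.3624 + 0.6462·1.3515)/5.2049 = -0.0939.
x_1 = (-2.9848 + 1.7056·(-0.0939) + 4.9036·1.3515)/4.6904 = 0.7424.

x = (0.7424, -0.0939, 1.3515)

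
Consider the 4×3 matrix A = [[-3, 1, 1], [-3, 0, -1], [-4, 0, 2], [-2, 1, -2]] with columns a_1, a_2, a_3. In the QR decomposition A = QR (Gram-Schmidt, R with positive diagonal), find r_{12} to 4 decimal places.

r_{12} = -0.8111

e_1 = a_1/‖a_1‖ = (-3, -3, -4, -2)/6.1644 = (-0.4867, -0.4867, -0.6489, -0.3244).
r_{12} = e_1·a_2 = -0.8111.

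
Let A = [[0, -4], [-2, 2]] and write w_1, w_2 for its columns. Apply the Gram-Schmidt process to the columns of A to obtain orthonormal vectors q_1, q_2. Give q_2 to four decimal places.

q_2 = (-1.0000, 0.0000)

w_1 = (0, -2); ‖w_1‖ = 2.0000, so q_1 = (0.0000, -1.0000).
q_1·w_2 = 0.0000·(-4) + (-1.0000)·2 = -2.0000.
u_2 = w_2 + 2.0000·q_1 = (-4.0000, 0.0000).
‖u_2‖ = 4.0000, so q_2 = (-1.0000, 0.0000).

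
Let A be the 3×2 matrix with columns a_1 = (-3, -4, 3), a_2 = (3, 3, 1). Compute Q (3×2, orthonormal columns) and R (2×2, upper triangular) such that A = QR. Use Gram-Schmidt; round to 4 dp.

a_1 = (-3, -4, 3); ‖a_1‖ = 5.8310, so e_1 = (-0.5145, -0.6860, 0.5145).
e_1·a_2 = (-0.5145)·3 + (-0.6860)·3 + 0.5145·1 = -3.0870.
u_2 = a_2 + 3.0870·e_1 = (1.4118, 0.8824, 2.5882).
‖u_2‖ = 3.0774, so e_2 = (0.4587, 0.2867, 0.8410).

Q = [[-0.5145, 0.4587], [-0.6860, 0.2867], [0.5145, 0.8410]], R = [[5.8310, -3.0870], [0.0000, 3.0774]]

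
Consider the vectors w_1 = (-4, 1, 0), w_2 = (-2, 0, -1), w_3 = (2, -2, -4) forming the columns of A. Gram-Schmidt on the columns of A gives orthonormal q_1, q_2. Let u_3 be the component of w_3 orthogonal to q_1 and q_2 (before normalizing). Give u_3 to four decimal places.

u_3 = (0.0952, 0.3810, -0.1905)

w_1 = (-4, 1, 0); ‖w_1‖ = 4.1231, so q_1 = (-0.9701, 0.2425, 0.0000).
q_1·w_2 = (-0.9701)·(-2) + 0.2425·0 + 0.0000·(-1) = 1.9403.
u_2 = w_2 − 1.9403·q_1 = (-0.1176, -0.4706, -1.0000).
‖u_2‖ = 1.1114, so q_2 = (-0.1059, -0.4234, -0.8997).
q_1·w_3 = (-0.9701)·2 + 0.2425·(-2) + 0.0000·(-4) = -2.4254; q_2·w_3 = (-0.1059)·2 + (-0.4234)·(-2) + (-0.8997)·(-4) = 4.2340.
u_3 = w_3 + 2.4254·q_1 − 4.2340·q_2 = (0.0952, 0.3810, -0.1905).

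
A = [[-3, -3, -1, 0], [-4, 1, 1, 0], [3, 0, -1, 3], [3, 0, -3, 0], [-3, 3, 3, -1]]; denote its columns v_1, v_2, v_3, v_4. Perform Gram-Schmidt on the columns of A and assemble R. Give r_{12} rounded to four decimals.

v_1 = (-3, -4, 3, 3, -3); ‖v_1‖ = 7.2111, so q_1 = (-0.4160, -0.5547, 0.4160, 0.4160, -0.4160).
r_{12} = q_1·v_2 = -0.5547.

r_{12} = -0.5547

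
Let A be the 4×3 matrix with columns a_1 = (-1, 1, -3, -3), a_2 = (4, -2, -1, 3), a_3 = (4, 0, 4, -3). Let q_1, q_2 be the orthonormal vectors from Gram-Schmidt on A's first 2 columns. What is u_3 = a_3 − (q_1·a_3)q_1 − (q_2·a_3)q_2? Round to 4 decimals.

u_3 = (3.8289, 0.2763, 2.8026, -3.9868)

a_1 = (-1, 1, -3, -3); ‖a_1‖ = 4.4721, so q_1 = (-0.2236, 0.2236, -0.6708, -0.6708).
q_1·a_2 = (-0.2236)·4 + 0.2236·(-2) + (-0.6708)·(-1) + (-0.6708)·3 = -2.6833.
u_2 = a_2 + 2.6833·q_1 = (3.4000, -1.4000, -2.8000, 1.2000).
‖u_2‖ = 4.7749, so q_2 = (0.7121, -0.2932, -0.5864, 0.2513).
q_1·a_3 = (-0.2236)·4 + 0.2236·0 + (-0.6708)·4 + (-0.6708)·(-3) = -1.5652; q_2·a_3 = 0.7121·4 + (-0.2932)·0 + (-0.5864)·4 + 0.2513·(-3) = -0.2513.
u_3 = a_3 + 1.5652·q_1 + 0.2513·q_2 = (3.8289, 0.2763, 2.8026, -3.9868).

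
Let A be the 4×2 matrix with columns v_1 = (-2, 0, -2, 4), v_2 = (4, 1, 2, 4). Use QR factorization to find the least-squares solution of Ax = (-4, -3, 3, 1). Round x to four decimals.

x = (0.2959, -0.2752)

e_1 = v_1/‖v_1‖ = (-2, 0, -2, 4)/4.8990 = (-0.4082, 0.0000, -0.4082, 0.8165).
r_{12} = e_1·v_2 = 0.8165.
u_2 = v_2 − 0.8165·e_1 = (4.3333, 1.0000, 2.3333, 3.3333).
‖u_2‖ = 6.0277, so e_2 = (0.7189, 0.1659, 0.3871, 0.5530).
Qᵀb = (1.2247, -1.6590).
Back-substitute: x_2 = -1.6590/6.0277 = -0.2752.
x_1 = (1.2247 − 0.8165·(-0.2752))/4.8990 = 0.2959.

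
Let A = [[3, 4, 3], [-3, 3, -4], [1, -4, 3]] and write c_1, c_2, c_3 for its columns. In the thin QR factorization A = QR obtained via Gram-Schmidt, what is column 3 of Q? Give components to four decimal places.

e_3 = (0.3227, 0.5736, 0.7529)

c_1 = (3, -3, 1); ‖c_1‖ = 4.3589, so e_1 = (0.6882, -0.6882, 0.2294).
e_1·c_2 = 0.6882·4 + (-0.6882)·3 + 0.2294·(-4) = -0.2294.
u_2 = c_2 + 0.2294·e_1 = (4.1579, 2.8421, -3.9474).
‖u_2‖ = 6.3990, so e_2 = (0.6498, 0.4441, -0.6169).
e_1·c_3 = 0.6882·3 + (-0.6882)·(-4) + 0.2294·3 = 5.5060; e_2·c_3 = 0.6498·3 + 0.4441·(-4) + (-0.6169)·3 = -1.6779.
u_3 = c_3 − 5.5060·e_1 + 1.6779·e_2 = (0.3008, 0.5347, 0.7018).
‖u_3‖ = 0.9321, so e_3 = (0.3227, 0.5736, 0.7529).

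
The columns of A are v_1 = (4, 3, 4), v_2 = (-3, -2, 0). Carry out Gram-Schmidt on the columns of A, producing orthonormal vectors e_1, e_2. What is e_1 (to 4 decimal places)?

e_1 = v_1/‖v_1‖ = (4, 3, 4)/6.4031 = (0.6247, 0.4685, 0.6247).

e_1 = (0.6247, 0.4685, 0.6247)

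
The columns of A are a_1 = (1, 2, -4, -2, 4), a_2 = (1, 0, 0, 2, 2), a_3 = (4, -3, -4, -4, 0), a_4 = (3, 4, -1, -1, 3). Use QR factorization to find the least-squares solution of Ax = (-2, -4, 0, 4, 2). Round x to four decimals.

e_1 = a_1/‖a_1‖ = (1, 2, -4, -2, 4)/6.4031 = (0.1562, 0.3123, -0.6247, -0.3123, 0.6247).
r_{12} = e_1·a_2 = 0.7809.
u_2 = a_2 − 0.7809·e_1 = (0.8780, -0.2439, 0.4878, 2.2439, 1.5122).
‖u_2‖ = 2.8966, so e_2 = (0.3031, -0.0842, 0.1684, 0.7747, 0.5221).
r_{13} = e_1·a_3 = 3.4358; r_{23} = e_2·a_3 = -2.3072.
u_3 = a_3 − 3.4358·e_1 + 2.3072·e_2 = (4.1628, -4.2674, -1.4651, -1.1395, -0.9419).
‖u_3‖ = 6.3144, so e_3 = (0.6592, -0.6758, -0.2320, -0.1805, -0.1492).
r_{14} = e_1·a_4 = 4.5290; r_{24} = e_2·a_4 = 1.1957; r_{34} = e_3·a_4 = -0.7605.
u_4 = a_4 − 4.5290·e_1 − 1.1957·e_2 + 0.7605·e_3 = (2.4316, 2.1721, 1.4514, -0.6489, -0.5669).
‖u_4‖ = 3.6715, so e_4 = (0.6623, 0.5916, 0.3953, -0.1767, -0.1544).
Qᵀb = (-1.5617, 3.8733, 0.3646, -4.7068).
Back-substitute: x_4 = -4.7068/3.6715 = -1.2820.
x_3 = (0.3646 + 0.7605·(-1.2820))/6.3144 = -0.0967.
x_2 = (3.8733 + 2.3072·(-0.0967) − 1.1957·(-1.2820))/2.8966 = 1.7894.
x_1 = (-1.5617 − 0.7809·1.7894 − 3.4358·(-0.0967) − 4.5290·(-1.2820))/6.4031 = 0.4965.

x = (0.4965, 1.7894, -0.0967, -1.2820)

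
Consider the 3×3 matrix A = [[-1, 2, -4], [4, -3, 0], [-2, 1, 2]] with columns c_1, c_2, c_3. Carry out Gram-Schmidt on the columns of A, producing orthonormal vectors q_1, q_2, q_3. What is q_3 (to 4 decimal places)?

q_3 = (0.3244, 0.4867, 0.8111)

c_1 = (-1, 4, -2); ‖c_1‖ = 4.5826, so q_1 = (-0.2182, 0.8729, -0.4364).
q_1·c_2 = (-0.2182)·2 + 0.8729·(-3) + (-0.4364)·1 = -3.4915.
u_2 = c_2 + 3.4915·q_1 = (1.2381, 0.0476, -0.5238).
‖u_2‖ = 1.3452, so q_2 = (0.9204, 0.0354, -0.3894).
q_1·c_3 = (-0.2182)·(-4) + 0.8729·0 + (-0.4364)·2 = 0.0000; q_2·c_3 = 0.9204·(-4) + 0.0354·0 + (-0.3894)·2 = -4.4604.
u_3 = c_3 + 0.0000·q_1 + 4.4604·q_2 = (0.1053, 0.1579, 0.2632).
‖u_3‖ = 0.3244, so q_3 = (0.3244, 0.4867, 0.8111).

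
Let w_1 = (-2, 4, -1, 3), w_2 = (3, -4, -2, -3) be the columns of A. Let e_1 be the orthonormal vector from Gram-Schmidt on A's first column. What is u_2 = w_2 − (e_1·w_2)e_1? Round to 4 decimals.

w_1 = (-2, 4, -1, 3); ‖w_1‖ = 5.4772, so e_1 = (-0.3651, 0.7303, -0.1826, 0.5477).
e_1·w_2 = (-0.3651)·3 + 0.7303·(-4) + (-0.1826)·(-2) + 0.5477·(-3) = -5.2947.
u_2 = w_2 + 5.2947·e_1 = (1.0667, -0.1333, -2.9667, -0.1000).

u_2 = (1.0667, -0.1333, -2.9667, -0.1000)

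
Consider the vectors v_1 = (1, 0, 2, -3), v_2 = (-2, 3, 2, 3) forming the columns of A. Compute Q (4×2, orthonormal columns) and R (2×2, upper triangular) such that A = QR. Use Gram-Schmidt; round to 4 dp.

Q = [[0.2673, -0.3162], [0.0000, 0.6325], [0.5345, 0.6325], [-0.8018, 0.3162]], R = [[3.7417, -1.8708], [0.0000, 4.7434]]

v_1 = (1, 0, 2, -3); ‖v_1‖ = 3.7417, so e_1 = (0.2673, 0.0000, 0.5345, -0.8018).
e_1·v_2 = 0.2673·(-2) + 0.0000·3 + 0.5345·2 + (-0.8018)·3 = -1.8708.
u_2 = v_2 + 1.8708·e_1 = (-1.5000, 3.0000, 3.0000, 1.5000).
‖u_2‖ = 4.7434, so e_2 = (-0.3162, 0.6325, 0.6325, 0.3162).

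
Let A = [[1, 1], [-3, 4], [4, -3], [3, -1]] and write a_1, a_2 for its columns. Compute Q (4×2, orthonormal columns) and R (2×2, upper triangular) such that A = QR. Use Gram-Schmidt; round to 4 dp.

Q = [[0.1690, 0.6287], [-0.5071, 0.6390], [0.6761, -0.0103], [0.5071, 0.4432]], R = [[5.9161, -4.3948], [0.0000, 2.7723]]

a_1 = (1, -3, 4, 3); ‖a_1‖ = 5.9161, so e_1 = (0.1690, -0.5071, 0.6761, 0.5071).
e_1·a_2 = 0.1690·1 + (-0.5071)·4 + 0.6761·(-3) + 0.5071·(-1) = -4.3948.
u_2 = a_2 + 4.3948·e_1 = (1.7429, 1.7714, -0.0286, 1.2286).
‖u_2‖ = 2.7723, so e_2 = (0.6287, 0.6390, -0.0103, 0.4432).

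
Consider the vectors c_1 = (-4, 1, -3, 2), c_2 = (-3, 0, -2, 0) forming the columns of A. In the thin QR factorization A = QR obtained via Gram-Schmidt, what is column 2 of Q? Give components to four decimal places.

e_2 = (-0.4045, -0.4045, -0.1348, -0.8090)

e_1 = c_1/‖c_1‖ = (-4, 1, -3, 2)/5.4772 = (-0.7303, 0.1826, -0.5477, 0.3651).
r_{12} = e_1·c_2 = 3.2863.
u_2 = c_2 − 3.2863·e_1 = (-0.6000, -0.6000, -0.2000, -1.2000).
‖u_2‖ = 1.4832, so e_2 = (-0.4045, -0.4045, -0.1348, -0.8090).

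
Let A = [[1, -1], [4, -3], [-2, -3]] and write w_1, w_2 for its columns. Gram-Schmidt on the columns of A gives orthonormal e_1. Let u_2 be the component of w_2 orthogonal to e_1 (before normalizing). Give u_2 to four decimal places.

u_2 = (-0.6667, -1.6667, -3.6667)

e_1 = w_1/‖w_1‖ = (1, 4, -2)/4.5826 = (0.2182, 0.8729, -0.4364).
r_{12} = e_1·w_2 = -1.5275.
u_2 = w_2 + 1.5275·e_1 = (-0.6667, -1.6667, -3.6667).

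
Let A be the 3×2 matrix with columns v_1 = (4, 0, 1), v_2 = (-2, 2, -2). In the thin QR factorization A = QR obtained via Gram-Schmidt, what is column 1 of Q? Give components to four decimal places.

e_1 = v_1/‖v_1‖ = (4, 0, 1)/4.1231 = (0.9701, 0.0000, 0.2425).

e_1 = (0.9701, 0.0000, 0.2425)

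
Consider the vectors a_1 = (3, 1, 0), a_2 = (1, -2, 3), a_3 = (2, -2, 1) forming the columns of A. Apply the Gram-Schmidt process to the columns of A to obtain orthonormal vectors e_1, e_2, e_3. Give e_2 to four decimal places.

a_1 = (3, 1, 0); ‖a_1‖ = 3.1623, so e_1 = (0.9487, 0.3162, 0.0000).
e_1·a_2 = 0.9487·1 + 0.3162·(-2) + 0.0000·3 = 0.3162.
u_2 = a_2 − 0.3162·e_1 = (0.7000, -2.1000, 3.0000).
‖u_2‖ = 3.7283, so e_2 = (0.1878, -0.5633, 0.8047).

e_2 = (0.1878, -0.5633, 0.8047)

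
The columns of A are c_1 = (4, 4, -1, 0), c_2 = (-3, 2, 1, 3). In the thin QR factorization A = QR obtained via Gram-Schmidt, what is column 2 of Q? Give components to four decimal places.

c_1 = (4, 4, -1, 0); ‖c_1‖ = 5.7446, so e_1 = (0.6963, 0.6963, -0.1741, 0.0000).
e_1·c_2 = 0.6963·(-3) + 0.6963·2 + (-0.1741)·1 + 0.0000·3 = -0.8704.
u_2 = c_2 + 0.8704·e_1 = (-2.3939, 2.6061, 0.8485, 3.0000).
‖u_2‖ = 4.7162, so e_2 = (-0.5076, 0.5526, 0.1799, 0.6361).

e_2 = (-0.5076, 0.5526, 0.1799, 0.6361)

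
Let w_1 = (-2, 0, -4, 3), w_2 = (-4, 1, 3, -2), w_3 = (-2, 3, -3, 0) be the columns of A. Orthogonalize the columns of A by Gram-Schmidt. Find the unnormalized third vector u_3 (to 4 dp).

u_3 = (0.4312, 2.7169, -1.2519, -1.3818)

e_1 = w_1/‖w_1‖ = (-2, 0, -4, 3)/5.3852 = (-0.3714, 0.0000, -0.7428, 0.5571).
r_{12} = e_1·w_2 = -1.8570.
u_2 = w_2 + 1.8570·e_1 = (-4.6897, 1.0000, 1.6207, -0.9655).
‖u_2‖ = 5.1528, so e_2 = (-0.9101, 0.1941, 0.3145, -0.1874).
r_{13} = e_1·w_3 = 2.9711; r_{23} = e_2·w_3 = 1.4589.
u_3 = w_3 − 2.9711·e_1 − 1.4589·e_2 = (0.4312, 2.7169, -1.2519, -1.3818).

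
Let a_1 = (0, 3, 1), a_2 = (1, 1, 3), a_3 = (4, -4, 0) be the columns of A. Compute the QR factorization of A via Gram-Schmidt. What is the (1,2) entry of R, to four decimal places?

a_1 = (0, 3, 1); ‖a_1‖ = 3.1623, so q_1 = (0.0000, 0.9487, 0.3162).
r_{12} = q_1·a_2 = 1.8974.

r_{12} = 1.8974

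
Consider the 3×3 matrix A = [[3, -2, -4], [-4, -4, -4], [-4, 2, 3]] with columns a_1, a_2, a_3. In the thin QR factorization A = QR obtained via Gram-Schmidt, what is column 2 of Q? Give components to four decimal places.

q_2 = (-0.4390, -0.7783, 0.4490)

q_1 = a_1/‖a_1‖ = (3, -4, -4)/6.4031 = (0.4685, -0.6247, -0.6247).
r_{12} = q_1·a_2 = 0.3123.
u_2 = a_2 − 0.3123·q_1 = (-2.1463, -3.8049, 2.1951).
‖u_2‖ = 4.8890, so q_2 = (-0.4390, -0.7783, 0.4490).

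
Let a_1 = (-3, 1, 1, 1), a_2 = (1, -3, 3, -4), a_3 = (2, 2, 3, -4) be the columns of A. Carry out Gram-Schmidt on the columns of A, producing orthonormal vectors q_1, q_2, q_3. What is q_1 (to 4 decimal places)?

q_1 = (-0.8660, 0.2887, 0.2887, 0.2887)

a_1 = (-3, 1, 1, 1); ‖a_1‖ = 3.4641, so q_1 = (-0.8660, 0.2887, 0.2887, 0.2887).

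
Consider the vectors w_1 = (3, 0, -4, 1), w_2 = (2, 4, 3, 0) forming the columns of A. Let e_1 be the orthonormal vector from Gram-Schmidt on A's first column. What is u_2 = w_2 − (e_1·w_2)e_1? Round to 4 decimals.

e_1 = w_1/‖w_1‖ = (3, 0, -4, 1)/5.0990 = (0.5883, 0.0000, -0.7845, 0.1961).
r_{12} = e_1·w_2 = -1.1767.
u_2 = w_2 + 1.1767·e_1 = (2.6923, 4.0000, 2.0769, 0.2308).

u_2 = (2.6923, 4.0000, 2.0769, 0.2308)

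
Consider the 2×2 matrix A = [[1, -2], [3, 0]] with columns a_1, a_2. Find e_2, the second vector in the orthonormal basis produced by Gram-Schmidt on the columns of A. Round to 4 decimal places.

e_2 = (-0.9487, 0.3162)

e_1 = a_1/‖a_1‖ = (1, 3)/3.1623 = (0.3162, 0.9487).
r_{12} = e_1·a_2 = -0.6325.
u_2 = a_2 + 0.6325·e_1 = (-1.8000, 0.6000).
‖u_2‖ = 1.8974, so e_2 = (-0.9487, 0.3162).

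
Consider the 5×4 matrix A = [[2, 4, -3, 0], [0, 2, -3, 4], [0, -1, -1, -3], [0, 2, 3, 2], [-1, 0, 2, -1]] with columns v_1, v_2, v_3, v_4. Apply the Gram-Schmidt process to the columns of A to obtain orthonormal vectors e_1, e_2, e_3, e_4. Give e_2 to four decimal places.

e_1 = v_1/‖v_1‖ = (2, 0, 0, 0, -1)/2.2361 = (0.8944, 0.0000, 0.0000, 0.0000, -0.4472).
r_{12} = e_1·v_2 = 3.5777.
u_2 = v_2 − 3.5777·e_1 = (0.8000, 2.0000, -1.0000, 2.0000, 1.6000).
‖u_2‖ = 3.4928, so e_2 = (0.2290, 0.5726, -0.2863, 0.5726, 0.4581).

e_2 = (0.2290, 0.5726, -0.2863, 0.5726, 0.4581)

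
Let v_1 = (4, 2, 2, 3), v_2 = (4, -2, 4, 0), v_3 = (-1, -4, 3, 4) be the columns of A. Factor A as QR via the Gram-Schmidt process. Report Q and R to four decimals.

Q = [[0.6963, 0.3225, -0.4329], [0.3482, -0.6573, -0.4597], [0.3482, 0.5705, 0.2031], [0.5222, -0.3721, 0.7483]], R = [[5.7446, 3.4816, 1.0445], [0.0000, 4.8866, 2.5301], [0.0000, 0.0000, 5.8743]]

v_1 = (4, 2, 2, 3); ‖v_1‖ = 5.7446, so q_1 = (0.6963, 0.3482, 0.3482, 0.5222).
q_1·v_2 = 0.6963·4 + 0.3482·(-2) + 0.3482·4 + 0.5222·0 = 3.4816.
u_2 = v_2 − 3.4816·q_1 = (1.5758, -3.2121, 2.7879, -1.8182).
‖u_2‖ = 4.8866, so q_2 = (0.3225, -0.6573, 0.5705, -0.3721).
q_1·v_3 = 0.6963·(-1) + 0.3482·(-4) + 0.3482·3 + 0.5222·4 = 1.0445; q_2·v_3 = 0.3225·(-1) + (-0.6573)·(-4) + 0.5705·3 + (-0.3721)·4 = 2.5301.
u_3 = v_3 − 1.0445·q_1 − 2.5301·q_2 = (-2.5431, -2.7005, 1.1929, 4.3959).
‖u_3‖ = 5.8743, so q_3 = (-0.4329, -0.4597, 0.2031, 0.7483).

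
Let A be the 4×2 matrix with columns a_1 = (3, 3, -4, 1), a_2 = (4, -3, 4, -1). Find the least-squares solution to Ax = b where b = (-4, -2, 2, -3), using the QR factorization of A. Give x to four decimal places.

a_1 = (3, 3, -4, 1); ‖a_1‖ = 5.9161, so e_1 = (0.5071, 0.5071, -0.6761, 0.1690).
e_1·a_2 = 0.5071·4 + 0.5071·(-3) + (-0.6761)·4 + 0.1690·(-1) = -2.3664.
u_2 = a_2 + 2.3664·e_1 = (5.2000, -1.8000, 2.4000, -0.6000).
‖u_2‖ = 6.0332, so e_2 = (0.8619, -0.2983, 0.3978, -0.0994).
Qᵀb = (-4.9019, -1.7569).
Back-substitute: x_2 = -1.7569/6.0332 = -0.2912.
x_1 = (-4.9019 + 2.3664·(-0.2912))/5.9161 = -0.9451.

x = (-0.9451, -0.2912)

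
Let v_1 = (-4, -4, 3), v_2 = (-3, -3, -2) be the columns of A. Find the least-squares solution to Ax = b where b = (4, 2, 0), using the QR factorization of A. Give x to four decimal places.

v_1 = (-4, -4, 3); ‖v_1‖ = 6.4031, so e_1 = (-0.6247, -0.6247, 0.4685).
e_1·v_2 = (-0.6247)·(-3) + (-0.6247)·(-3) + 0.4685·(-2) = 2.8111.
u_2 = v_2 − 2.8111·e_1 = (-1.2439, -1.2439, -3.3171).
‖u_2‖ = 3.7547, so e_2 = (-0.3313, -0.3313, -0.8835).
Qᵀb = (-3.7482, -1.9878).
Back-substitute: x_2 = -1.9878/3.7547 = -0.5294.
x_1 = (-3.7482 − 2.8111·(-0.5294))/6.4031 = -0.3529.

x = (-0.3529, -0.5294)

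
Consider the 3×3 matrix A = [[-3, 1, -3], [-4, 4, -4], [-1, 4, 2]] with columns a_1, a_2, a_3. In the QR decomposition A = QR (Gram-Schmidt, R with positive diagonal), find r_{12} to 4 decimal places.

r_{12} = -4.5107

a_1 = (-3, -4, -1); ‖a_1‖ = 5.0990, so e_1 = (-0.5883, -0.7845, -0.1961).
r_{12} = e_1·a_2 = -4.5107.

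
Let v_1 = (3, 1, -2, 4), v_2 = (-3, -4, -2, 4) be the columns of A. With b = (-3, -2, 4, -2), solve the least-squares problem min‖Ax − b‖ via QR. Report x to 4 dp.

v_1 = (3, 1, -2, 4); ‖v_1‖ = 5.4772, so q_1 = (0.5477, 0.1826, -0.3651, 0.7303).
q_1·v_2 = 0.5477·(-3) + 0.1826·(-4) + (-0.3651)·(-2) + 0.7303·4 = 1.2780.
u_2 = v_2 − 1.2780·q_1 = (-3.7000, -4.2333, -1.5333, 3.0667).
‖u_2‖ = 6.5853, so q_2 = (-0.5619, -0.6428, -0.2328, 0.4657).
Qᵀb = (-4.9295, 1.1085).
Back-substitute: x_2 = 1.1085/6.5853 = 0.1683.
x_1 = (-4.9295 − 1.2780·0.1683)/5.4772 = -0.9393.

x = (-0.9393, 0.1683)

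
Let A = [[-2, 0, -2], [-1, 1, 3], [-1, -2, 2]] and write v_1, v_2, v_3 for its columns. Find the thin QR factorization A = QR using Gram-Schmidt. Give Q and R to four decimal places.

Q = [[-0.8165, 0.1516, -0.5571], [-0.4082, 0.5307, 0.7428], [-0.4082, -0.8339, 0.3714]], R = [[2.4495, 0.4082, -0.4082], [0.0000, 2.1985, -0.3790], [0.0000, 0.0000, 4.0853]]

v_1 = (-2, -1, -1); ‖v_1‖ = 2.4495, so q_1 = (-0.8165, -0.4082, -0.4082).
q_1·v_2 = (-0.8165)·0 + (-0.4082)·1 + (-0.4082)·(-2) = 0.4082.
u_2 = v_2 − 0.4082·q_1 = (0.3333, 1.1667, -1.8333).
‖u_2‖ = 2.1985, so q_2 = (0.1516, 0.5307, -0.8339).
q_1·v_3 = (-0.8165)·(-2) + (-0.4082)·3 + (-0.4082)·2 = -0.4082; q_2·v_3 = 0.1516·(-2) + 0.5307·3 + (-0.8339)·2 = -0.3790.
u_3 = v_3 + 0.4082·q_1 + 0.3790·q_2 = (-2.2759, 3.0345, 1.5172).
‖u_3‖ = 4.0853, so q_3 = (-0.5571, 0.7428, 0.3714).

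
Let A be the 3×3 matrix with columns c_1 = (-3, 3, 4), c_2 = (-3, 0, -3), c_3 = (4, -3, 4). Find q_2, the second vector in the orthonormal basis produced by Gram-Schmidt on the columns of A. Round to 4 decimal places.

c_1 = (-3, 3, 4); ‖c_1‖ = 5.8310, so q_1 = (-0.5145, 0.5145, 0.6860).
q_1·c_2 = (-0.5145)·(-3) + 0.5145·0 + 0.6860·(-3) = -0.5145.
u_2 = c_2 + 0.5145·q_1 = (-3.2647, 0.2647, -2.6471).
‖u_2‖ = 4.2113, so q_2 = (-0.7752, 0.0629, -0.6286).

q_2 = (-0.7752, 0.0629, -0.6286)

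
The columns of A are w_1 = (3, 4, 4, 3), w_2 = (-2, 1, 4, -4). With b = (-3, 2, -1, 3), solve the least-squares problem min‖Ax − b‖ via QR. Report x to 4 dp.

e_1 = w_1/‖w_1‖ = (3, 4, 4, 3)/7.0711 = (0.4243, 0.5657, 0.5657, 0.4243).
r_{12} = e_1·w_2 = 0.2828.
u_2 = w_2 − 0.2828·e_1 = (-2.1200, 0.8400, 3.8400, -4.1200).
‖u_2‖ = 6.0762, so e_2 = (-0.3489, 0.1382, 0.6320, -0.6781).
Qᵀb = (0.5657, -1.3429).
Back-substitute: x_2 = -1.3429/6.0762 = -0.2210.
x_1 = (0.5657 − 0.2828·(-0.2210))/7.0711 = 0.0888.

x = (0.0888, -0.2210)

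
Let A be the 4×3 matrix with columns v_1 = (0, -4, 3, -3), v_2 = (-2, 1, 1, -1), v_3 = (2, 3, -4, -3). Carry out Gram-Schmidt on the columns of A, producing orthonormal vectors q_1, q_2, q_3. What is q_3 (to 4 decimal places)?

v_1 = (0, -4, 3, -3); ‖v_1‖ = 5.8310, so q_1 = (0.0000, -0.6860, 0.5145, -0.5145).
q_1·v_2 = 0.0000·(-2) + (-0.6860)·1 + 0.5145·1 + (-0.5145)·(-1) = 0.3430.
u_2 = v_2 − 0.3430·q_1 = (-2.0000, 1.2353, 0.8235, -0.8235).
‖u_2‖ = 2.6234, so q_2 = (-0.7624, 0.4709, 0.3139, -0.3139).
q_1·v_3 = 0.0000·2 + (-0.6860)·3 + 0.5145·(-4) + (-0.5145)·(-3) = -2.5725; q_2·v_3 = (-0.7624)·2 + 0.4709·3 + 0.3139·(-4) + (-0.3139)·(-3) = -0.4260.
u_3 = v_3 + 2.5725·q_1 + 0.4260·q_2 = (1.6752, 1.4359, -2.5427, -4.4573).
‖u_3‖ = 5.5858, so q_3 = (0.2999, 0.2571, -0.4552, -0.7980).

q_3 = (0.2999, 0.2571, -0.4552, -0.7980)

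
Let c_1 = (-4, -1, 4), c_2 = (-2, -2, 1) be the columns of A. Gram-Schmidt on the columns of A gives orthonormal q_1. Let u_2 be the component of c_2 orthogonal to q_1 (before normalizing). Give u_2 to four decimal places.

u_2 = (-0.3030, -1.5758, -0.6970)

q_1 = c_1/‖c_1‖ = (-4, -1, 4)/5.7446 = (-0.6963, -0.1741, 0.6963).
r_{12} = q_1·c_2 = 2.4371.
u_2 = c_2 − 2.4371·q_1 = (-0.3030, -1.5758, -0.6970).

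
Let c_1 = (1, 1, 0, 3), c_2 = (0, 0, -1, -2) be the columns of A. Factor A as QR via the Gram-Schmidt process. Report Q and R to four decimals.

c_1 = (1, 1, 0, 3); ‖c_1‖ = 3.3166, so q_1 = (0.3015, 0.3015, 0.0000, 0.9045).
q_1·c_2 = 0.3015·0 + 0.3015·0 + 0.0000·(-1) + 0.9045·(-2) = -1.8091.
u_2 = c_2 + 1.8091·q_1 = (0.5455, 0.5455, -1.0000, -0.3636).
‖u_2‖ = 1.3143, so q_2 = (0.4150, 0.4150, -0.7609, -0.2767).

Q = [[0.3015, 0.4150], [0.3015, 0.4150], [0.0000, -0.7609], [0.9045, -0.2767]], R = [[3.3166, -1.8091], [0.0000, 1.3143]]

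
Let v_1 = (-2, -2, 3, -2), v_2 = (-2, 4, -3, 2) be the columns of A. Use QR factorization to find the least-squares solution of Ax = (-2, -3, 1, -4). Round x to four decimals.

q_1 = v_1/‖v_1‖ = (-2, -2, 3, -2)/4.5826 = (-0.4364, -0.4364, 0.6547, -0.4364).
r_{12} = q_1·v_2 = -3.7097.
u_2 = v_2 + 3.7097·q_1 = (-3.6190, 2.3810, -0.5714, 0.3810).
‖u_2‖ = 4.3861, so q_2 = (-0.8251, 0.5428, -0.1303, 0.0869).
Qᵀb = (4.5826, -0.4560).
Back-substitute: x_2 = -0.4560/4.3861 = -0.1040.
x_1 = (4.5826 + 3.7097·(-0.1040))/4.5826 = 0.9158.

x = (0.9158, -0.1040)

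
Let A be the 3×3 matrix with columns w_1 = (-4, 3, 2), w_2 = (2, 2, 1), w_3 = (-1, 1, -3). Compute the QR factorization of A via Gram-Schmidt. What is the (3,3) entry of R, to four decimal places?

r_{33} = 3.1568

w_1 = (-4, 3, 2); ‖w_1‖ = 5.3852, so e_1 = (-0.7428, 0.5571, 0.3714).
e_1·w_2 = (-0.7428)·2 + 0.5571·2 + 0.3714·1 = 0.0000.
u_2 = w_2 + 0.0000·e_1 = (2.0000, 2.0000, 1.0000).
‖u_2‖ = 3.0000, so e_2 = (0.6667, 0.6667, 0.3333).
e_1·w_3 = (-0.7428)·(-1) + 0.5571·1 + 0.3714·(-3) = 0.1857; e_2·w_3 = 0.6667·(-1) + 0.6667·1 + 0.3333·(-3) = -1.0000.
u_3 = w_3 − 0.1857·e_1 + 1.0000·e_2 = (-0.1954, 1.5632, -2.7356).
r_{33} = ‖u_3‖ = 3.1568.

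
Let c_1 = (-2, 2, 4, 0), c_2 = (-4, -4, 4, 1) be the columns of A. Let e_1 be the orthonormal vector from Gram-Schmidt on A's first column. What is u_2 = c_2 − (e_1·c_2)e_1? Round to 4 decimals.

u_2 = (-2.6667, -5.3333, 1.3333, 1.0000)

c_1 = (-2, 2, 4, 0); ‖c_1‖ = 4.8990, so e_1 = (-0.4082, 0.4082, 0.8165, 0.0000).
e_1·c_2 = (-0.4082)·(-4) + 0.4082·(-4) + 0.8165·4 + 0.0000·1 = 3.2660.
u_2 = c_2 − 3.2660·e_1 = (-2.6667, -5.3333, 1.3333, 1.0000).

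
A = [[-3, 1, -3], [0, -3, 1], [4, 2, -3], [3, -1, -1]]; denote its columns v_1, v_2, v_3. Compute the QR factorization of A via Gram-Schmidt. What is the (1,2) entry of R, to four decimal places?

v_1 = (-3, 0, 4, 3); ‖v_1‖ = 5.8310, so e_1 = (-0.5145, 0.0000, 0.6860, 0.5145).
r_{12} = e_1·v_2 = 0.3430.

r_{12} = 0.3430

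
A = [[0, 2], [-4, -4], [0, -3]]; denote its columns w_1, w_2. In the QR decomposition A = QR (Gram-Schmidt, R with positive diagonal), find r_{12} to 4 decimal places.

r_{12} = 4.0000

q_1 = w_1/‖w_1‖ = (0, -4, 0)/4.0000 = (0.0000, -1.0000, 0.0000).
r_{12} = q_1·w_2 = 4.0000.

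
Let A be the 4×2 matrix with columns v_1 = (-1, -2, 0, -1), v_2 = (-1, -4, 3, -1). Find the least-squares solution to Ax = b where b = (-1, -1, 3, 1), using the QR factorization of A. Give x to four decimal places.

v_1 = (-1, -2, 0, -1); ‖v_1‖ = 2.4495, so e_1 = (-0.4082, -0.8165, 0.0000, -0.4082).
e_1·v_2 = (-0.4082)·(-1) + (-0.8165)·(-4) + 0.0000·3 + (-0.4082)·(-1) = 4.0825.
u_2 = v_2 − 4.0825·e_1 = (0.6667, -0.6667, 3.0000, 0.6667).
‖u_2‖ = 3.2146, so e_2 = (0.2074, -0.2074, 0.9333, 0.2074).
Qᵀb = (0.8165, 3.0072).
Back-substitute: x_2 = 3.0072/3.2146 = 0.9355.
x_1 = (0.8165 − 4.0825·0.9355)/2.4495 = -1.2258.

x = (-1.2258, 0.9355)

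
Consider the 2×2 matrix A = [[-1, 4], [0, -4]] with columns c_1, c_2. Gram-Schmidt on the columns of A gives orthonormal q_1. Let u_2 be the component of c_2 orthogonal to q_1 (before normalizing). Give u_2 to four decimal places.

u_2 = (0.0000, -4.0000)

c_1 = (-1, 0); ‖c_1‖ = 1.0000, so q_1 = (-1.0000, 0.0000).
q_1·c_2 = (-1.0000)·4 + 0.0000·(-4) = -4.0000.
u_2 = c_2 + 4.0000·q_1 = (0.0000, -4.0000).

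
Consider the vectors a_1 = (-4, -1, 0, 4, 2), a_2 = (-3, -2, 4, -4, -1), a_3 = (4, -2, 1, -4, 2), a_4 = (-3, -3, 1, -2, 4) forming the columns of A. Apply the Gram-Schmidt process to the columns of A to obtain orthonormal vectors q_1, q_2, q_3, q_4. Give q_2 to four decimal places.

a_1 = (-4, -1, 0, 4, 2); ‖a_1‖ = 6.0828, so q_1 = (-0.6576, -0.1644, 0.0000, 0.6576, 0.3288).
q_1·a_2 = (-0.6576)·(-3) + (-0.1644)·(-2) + 0.0000·4 + 0.6576·(-4) + 0.3288·(-1) = -0.6576.
u_2 = a_2 + 0.6576·q_1 = (-3.4324, -2.1081, 4.0000, -3.5676, -0.7838).
‖u_2‖ = 6.7504, so q_2 = (-0.5085, -0.3123, 0.5926, -0.5285, -0.1161).

q_2 = (-0.5085, -0.3123, 0.5926, -0.5285, -0.1161)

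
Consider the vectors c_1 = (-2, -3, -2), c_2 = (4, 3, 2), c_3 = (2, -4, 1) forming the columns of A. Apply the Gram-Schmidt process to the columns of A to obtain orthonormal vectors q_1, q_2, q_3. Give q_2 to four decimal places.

q_1 = c_1/‖c_1‖ = (-2, -3, -2)/4.1231 = (-0.4851, -0.7276, -0.4851).
r_{12} = q_1·c_2 = -5.0932.
u_2 = c_2 + 5.0932·q_1 = (1.5294, -0.7059, -0.4706).
‖u_2‖ = 1.7489, so q_2 = (0.8745, -0.4036, -0.2691).

q_2 = (0.8745, -0.4036, -0.2691)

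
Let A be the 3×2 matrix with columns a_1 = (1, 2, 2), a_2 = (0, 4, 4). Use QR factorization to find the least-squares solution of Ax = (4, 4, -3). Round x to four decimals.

e_1 = a_1/‖a_1‖ = (1, 2, 2)/3.0000 = (0.3333, 0.6667, 0.6667).
r_{12} = e_1·a_2 = 5.3333.
u_2 = a_2 − 5.3333·e_1 = (-1.7778, 0.4444, 0.4444).
‖u_2‖ = 1.8856, so e_2 = (-0.9428, 0.2357, 0.2357).
Qᵀb = (2.0000, -3.5355).
Back-substitute: x_2 = -3.5355/1.8856 = -1.8750.
x_1 = (2.0000 − 5.3333·(-1.8750))/3.0000 = 4.0000.

x = (4.0000, -1.8750)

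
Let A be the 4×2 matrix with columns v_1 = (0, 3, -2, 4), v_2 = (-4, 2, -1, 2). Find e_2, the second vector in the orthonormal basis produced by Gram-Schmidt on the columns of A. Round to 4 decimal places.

e_2 = (-0.9947, 0.0857, 0.0257, -0.0514)

v_1 = (0, 3, -2, 4); ‖v_1‖ = 5.3852, so e_1 = (0.0000, 0.5571, -0.3714, 0.7428).
e_1·v_2 = 0.0000·(-4) + 0.5571·2 + (-0.3714)·(-1) + 0.7428·2 = 2.9711.
u_2 = v_2 − 2.9711·e_1 = (-4.0000, 0.3448, 0.1034, -0.2069).
‖u_2‖ = 4.0215, so e_2 = (-0.9947, 0.0857, 0.0257, -0.0514).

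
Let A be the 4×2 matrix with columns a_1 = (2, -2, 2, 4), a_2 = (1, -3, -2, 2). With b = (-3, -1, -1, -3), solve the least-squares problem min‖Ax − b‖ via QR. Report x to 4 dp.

x = (-0.7667, 0.2889)

a_1 = (2, -2, 2, 4); ‖a_1‖ = 5.2915, so q_1 = (0.3780, -0.3780, 0.3780, 0.7559).
q_1·a_2 = 0.3780·1 + (-0.3780)·(-3) + 0.3780·(-2) + 0.7559·2 = 2.2678.
u_2 = a_2 − 2.2678·q_1 = (0.1429, -2.1429, -2.8571, 0.2857).
‖u_2‖ = 3.5857, so q_2 = (0.0398, -0.5976, -0.7968, 0.0797).
Qᵀb = (-3.4017, 1.0359).
Back-substitute: x_2 = 1.0359/3.5857 = 0.2889.
x_1 = (-3.4017 − 2.2678·0.2889)/5.2915 = -0.7667.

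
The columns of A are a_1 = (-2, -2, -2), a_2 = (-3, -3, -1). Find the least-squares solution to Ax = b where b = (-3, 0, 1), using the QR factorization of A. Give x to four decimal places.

e_1 = a_1/‖a_1‖ = (-2, -2, -2)/3.4641 = (-0.5774, -0.5774, -0.5774).
r_{12} = e_1·a_2 = 4.0415.
u_2 = a_2 − 4.0415·e_1 = (-0.6667, -0.6667, 1.3333).
‖u_2‖ = 1.6330, so e_2 = (-0.4082, -0.4082, 0.8165).
Qᵀb = (1.1547, 2.0412).
Back-substitute: x_2 = 2.0412/1.6330 = 1.2500.
x_1 = (1.1547 − 4.0415·1.2500)/3.4641 = -1.1250.

x = (-1.1250, 1.2500)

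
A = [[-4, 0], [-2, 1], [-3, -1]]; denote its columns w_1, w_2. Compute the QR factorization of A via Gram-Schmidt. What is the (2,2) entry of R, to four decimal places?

r_{22} = 1.4020

e_1 = w_1/‖w_1‖ = (-4, -2, -3)/5.3852 = (-0.7428, -0.3714, -0.5571).
r_{12} = e_1·w_2 = 0.1857.
u_2 = w_2 − 0.1857·e_1 = (0.1379, 1.0690, -0.8966).
r_{22} = ‖u_2‖ = 1.4020.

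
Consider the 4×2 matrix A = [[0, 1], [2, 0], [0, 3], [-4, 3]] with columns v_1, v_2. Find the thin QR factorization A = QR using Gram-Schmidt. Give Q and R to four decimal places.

Q = [[0.0000, 0.2911], [0.4472, 0.3493], [0.0000, 0.8733], [-0.8944, 0.1747]], R = [[4.4721, -2.6833], [0.0000, 3.4351]]

v_1 = (0, 2, 0, -4); ‖v_1‖ = 4.4721, so e_1 = (0.0000, 0.4472, 0.0000, -0.8944).
e_1·v_2 = 0.0000·1 + 0.4472·0 + 0.0000·3 + (-0.8944)·3 = -2.6833.
u_2 = v_2 + 2.6833·e_1 = (1.0000, 1.2000, 3.0000, 0.6000).
‖u_2‖ = 3.4351, so e_2 = (0.2911, 0.3493, 0.8733, 0.1747).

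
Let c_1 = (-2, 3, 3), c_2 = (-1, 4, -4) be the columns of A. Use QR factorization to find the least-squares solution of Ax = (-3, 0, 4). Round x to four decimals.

c_1 = (-2, 3, 3); ‖c_1‖ = 4.6904, so q_1 = (-0.4264, 0.6396, 0.6396).
q_1·c_2 = (-0.4264)·(-1) + 0.6396·4 + 0.6396·(-4) = 0.4264.
u_2 = c_2 − 0.4264·q_1 = (-0.8182, 3.7273, -4.2727).
‖u_2‖ = 5.7287, so q_2 = (-0.1428, 0.6506, -0.7458).
Qᵀb = (3.8376, -2.5549).
Back-substitute: x_2 = -2.5549/5.7287 = -0.4460.
x_1 = (3.8376 − 0.4264·(-0.4460))/4.6904 = 0.8587.

x = (0.8587, -0.4460)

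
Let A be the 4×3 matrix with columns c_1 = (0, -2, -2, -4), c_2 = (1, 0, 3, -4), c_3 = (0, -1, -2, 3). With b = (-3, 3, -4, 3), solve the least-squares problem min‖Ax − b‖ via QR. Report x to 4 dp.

x = (0.1633, -3.2806, -3.1480)

q_1 = c_1/‖c_1‖ = (0, -2, -2, -4)/4.8990 = (0.0000, -0.4082, -0.4082, -0.8165).
r_{12} = q_1·c_2 = 2.0412.
u_2 = c_2 − 2.0412·q_1 = (1.0000, 0.8333, 3.8333, -2.3333).
‖u_2‖ = 4.6726, so q_2 = (0.2140, 0.1783, 0.8204, -0.4994).
r_{13} = q_1·c_3 = -1.2247; r_{23} = q_2·c_3 = -3.3172.
u_3 = c_3 + 1.2247·q_1 + 3.3172·q_2 = (0.7099, -0.9084, 0.2214, 0.3435).
‖u_3‖ = 1.2232, so q_3 = (0.5804, -0.7426, 0.1810, 0.2808).
Qᵀb = (-2.0412, -4.8866, -3.8505).
Back-substitute: x_3 = -3.8505/1.2232 = -3.1480.
x_2 = (-4.8866 + 3.3172·(-3.1480))/4.6726 = -3.2806.
x_1 = (-2.0412 − 2.0412·(-3.2806) + 1.2247·(-3.1480))/4.8990 = 0.1633.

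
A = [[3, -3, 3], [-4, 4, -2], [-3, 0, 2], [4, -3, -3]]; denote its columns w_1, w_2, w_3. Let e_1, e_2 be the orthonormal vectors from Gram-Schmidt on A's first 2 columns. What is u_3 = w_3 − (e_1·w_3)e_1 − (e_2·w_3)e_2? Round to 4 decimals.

w_1 = (3, -4, -3, 4); ‖w_1‖ = 7.0711, so e_1 = (0.4243, -0.5657, -0.4243, 0.5657).
e_1·w_2 = 0.4243·(-3) + (-0.5657)·4 + (-0.4243)·0 + 0.5657·(-3) = -5.2326.
u_2 = w_2 + 5.2326·e_1 = (-0.7800, 1.0400, -2.2200, -0.0400).
‖u_2‖ = 2.5729, so e_2 = (-0.3032, 0.4042, -0.8628, -0.0155).
e_1·w_3 = 0.4243·3 + (-0.5657)·(-2) + (-0.4243)·2 + 0.5657·(-3) = -0.1414; e_2·w_3 = (-0.3032)·3 + 0.4042·(-2) + (-0.8628)·2 + (-0.0155)·(-3) = -3.3969.
u_3 = w_3 + 0.1414·e_1 + 3.3969·e_2 = (2.0302, -0.7069, -0.9909, -2.9728).

u_3 = (2.0302, -0.7069, -0.9909, -2.9728)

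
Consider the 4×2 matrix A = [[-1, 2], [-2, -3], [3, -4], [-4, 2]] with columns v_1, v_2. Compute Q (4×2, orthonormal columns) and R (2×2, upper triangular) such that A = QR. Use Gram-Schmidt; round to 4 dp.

Q = [[-0.1826, 0.2965], [-0.3651, -0.8222], [0.5477, -0.4852], [-0.7303, -0.0270]], R = [[5.4772, -2.9212], [0.0000, 4.9464]]

v_1 = (-1, -2, 3, -4); ‖v_1‖ = 5.4772, so e_1 = (-0.1826, -0.3651, 0.5477, -0.7303).
e_1·v_2 = (-0.1826)·2 + (-0.3651)·(-3) + 0.5477·(-4) + (-0.7303)·2 = -2.9212.
u_2 = v_2 + 2.9212·e_1 = (1.4667, -4.0667, -2.4000, -0.1333).
‖u_2‖ = 4.9464, so e_2 = (0.2965, -0.8222, -0.4852, -0.0270).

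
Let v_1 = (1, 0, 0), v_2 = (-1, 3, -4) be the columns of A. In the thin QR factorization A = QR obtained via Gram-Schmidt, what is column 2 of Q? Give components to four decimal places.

v_1 = (1, 0, 0); ‖v_1‖ = 1.0000, so e_1 = (1.0000, 0.0000, 0.0000).
e_1·v_2 = 1.0000·(-1) + 0.0000·3 + 0.0000·(-4) = -1.0000.
u_2 = v_2 + 1.0000·e_1 = (0.0000, 3.0000, -4.0000).
‖u_2‖ = 5.0000, so e_2 = (0.0000, 0.6000, -0.8000).

e_2 = (0.0000, 0.6000, -0.8000)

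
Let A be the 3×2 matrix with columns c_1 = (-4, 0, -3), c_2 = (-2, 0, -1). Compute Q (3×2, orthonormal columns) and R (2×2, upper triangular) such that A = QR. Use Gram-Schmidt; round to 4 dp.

q_1 = c_1/‖c_1‖ = (-4, 0, -3)/5.0000 = (-0.8000, 0.0000, -0.6000).
r_{12} = q_1·c_2 = 2.2000.
u_2 = c_2 − 2.2000·q_1 = (-0.2400, 0.0000, 0.3200).
‖u_2‖ = 0.4000, so q_2 = (-0.6000, 0.0000, 0.8000).

Q = [[-0.8000, -0.6000], [0.0000, 0.0000], [-0.6000, 0.8000]], R = [[5.0000, 2.2000], [0.0000, 0.4000]]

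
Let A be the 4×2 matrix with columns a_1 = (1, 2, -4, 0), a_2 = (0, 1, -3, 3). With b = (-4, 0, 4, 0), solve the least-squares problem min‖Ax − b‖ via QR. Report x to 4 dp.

x = (-1.0443, 0.1379)

a_1 = (1, 2, -4, 0); ‖a_1‖ = 4.5826, so q_1 = (0.2182, 0.4364, -0.8729, 0.0000).
q_1·a_2 = 0.2182·0 + 0.4364·1 + (-0.8729)·(-3) + 0.0000·3 = 3.0551.
u_2 = a_2 − 3.0551·q_1 = (-0.6667, -0.3333, -0.3333, 3.0000).
‖u_2‖ = 3.1091, so q_2 = (-0.2144, -0.1072, -0.1072, 0.9649).
Qᵀb = (-4.3644, 0.4288).
Back-substitute: x_2 = 0.4288/3.1091 = 0.1379.
x_1 = (-4.3644 − 3.0551·0.1379)/4.5826 = -1.0443.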